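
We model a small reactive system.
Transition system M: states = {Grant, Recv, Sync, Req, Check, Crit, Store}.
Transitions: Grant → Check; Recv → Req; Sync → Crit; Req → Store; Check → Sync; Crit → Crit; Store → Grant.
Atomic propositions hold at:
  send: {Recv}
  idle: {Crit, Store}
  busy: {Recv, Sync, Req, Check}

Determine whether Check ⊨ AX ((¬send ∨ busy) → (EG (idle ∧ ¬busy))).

No

Sat(¬send) = {Grant, Sync, Req, Check, Crit, Store}
Sat(¬send ∨ busy) = {Grant, Recv, Sync, Req, Check, Crit, Store}
Sat(¬busy) = {Grant, Crit, Store}
Sat(idle ∧ ¬busy) = {Crit, Store}
EG (idle ∧ ¬busy): greatest fixpoint, start Z0 = {Crit, Store}, keep only states in Sat with some successor in Z. Z1 = {Crit}; fixed.
Sat(EG (idle ∧ ¬busy)) = {Crit}
Sat((¬send ∨ busy) → (EG (idle ∧ ¬busy))) = {Crit}
Sat(AX ((¬send ∨ busy) → (EG (idle ∧ ¬busy)))) = {s : every successor in {Crit}} = {Sync, Crit}
Check ∉ Sat(AX ((¬send ∨ busy) → (EG (idle ∧ ¬busy)))) = {Sync, Crit}, so the formula does not hold at Check.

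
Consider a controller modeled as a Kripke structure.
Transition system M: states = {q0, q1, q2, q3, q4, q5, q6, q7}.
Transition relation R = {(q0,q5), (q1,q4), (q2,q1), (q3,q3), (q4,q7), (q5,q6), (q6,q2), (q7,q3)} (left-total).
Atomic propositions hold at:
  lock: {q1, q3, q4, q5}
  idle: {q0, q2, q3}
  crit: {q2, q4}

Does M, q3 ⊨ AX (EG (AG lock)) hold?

AG lock: greatest fixpoint, start Z0 = {q1, q3, q4, q5}, keep only states in Sat with every successor in Z. Z1 = {q1, q3}; Z2 = {q3}; fixed.
Sat(AG lock) = {q3}
EG (AG lock): greatest fixpoint, start Z0 = {q3}, keep only states in Sat with some successor in Z. Already a fixed point.
Sat(EG (AG lock)) = {q3}
Sat(AX (EG (AG lock))) = {s : every successor in {q3}} = {q3, q7}
q3 ∈ Sat(AX (EG (AG lock))) = {q3, q7}, so the formula holds at q3.

Yes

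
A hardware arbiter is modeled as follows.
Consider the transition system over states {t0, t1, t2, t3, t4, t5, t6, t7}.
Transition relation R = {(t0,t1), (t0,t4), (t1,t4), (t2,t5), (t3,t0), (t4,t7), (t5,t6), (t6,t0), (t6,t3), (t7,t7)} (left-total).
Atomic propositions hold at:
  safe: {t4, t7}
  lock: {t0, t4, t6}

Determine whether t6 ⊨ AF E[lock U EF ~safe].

Sat(~safe) = {t0, t1, t2, t3, t5, t6}
EF ~safe: least fixpoint, start Z0 = {t0, t1, t2, t3, t5, t6}, add states with some successor in Z. Already a fixed point.
Sat(EF ~safe) = {t0, t1, t2, t3, t5, t6}
E[lock U EF ~safe]: least fixpoint, start Z0 = Sat(EF ~safe) = {t0, t1, t2, t3, t5, t6}, add states in Sat(lock) with some successor in Z. Already a fixed point.
Sat(E[lock U EF ~safe]) = {t0, t1, t2, t3, t5, t6}
AF E[lock U EF ~safe]: least fixpoint, start Z0 = {t0, t1, t2, t3, t5, t6}, add states with every successor in Z. Already a fixed point.
Sat(AF E[lock U EF ~safe]) = {t0, t1, t2, t3, t5, t6}
t6 ∈ Sat(AF E[lock U EF ~safe]) = {t0, t1, t2, t3, t5, t6}, so the formula holds at t6.

Yes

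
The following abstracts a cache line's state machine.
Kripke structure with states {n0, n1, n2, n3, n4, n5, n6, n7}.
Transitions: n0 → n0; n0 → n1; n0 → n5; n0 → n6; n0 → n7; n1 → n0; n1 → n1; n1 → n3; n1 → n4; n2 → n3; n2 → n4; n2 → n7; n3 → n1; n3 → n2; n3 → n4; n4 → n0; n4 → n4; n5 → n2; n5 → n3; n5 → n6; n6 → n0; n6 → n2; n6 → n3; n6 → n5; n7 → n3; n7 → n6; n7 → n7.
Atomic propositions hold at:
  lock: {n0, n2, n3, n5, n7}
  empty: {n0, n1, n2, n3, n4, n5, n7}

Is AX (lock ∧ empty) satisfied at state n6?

Yes

Sat(lock ∧ empty) = {n0, n2, n3, n5, n7}
Sat(AX (lock ∧ empty)) = {s : every successor in {n0, n2, n3, n5, n7}} = {n6}
n6 ∈ Sat(AX (lock ∧ empty)) = {n6}, so the formula holds at n6.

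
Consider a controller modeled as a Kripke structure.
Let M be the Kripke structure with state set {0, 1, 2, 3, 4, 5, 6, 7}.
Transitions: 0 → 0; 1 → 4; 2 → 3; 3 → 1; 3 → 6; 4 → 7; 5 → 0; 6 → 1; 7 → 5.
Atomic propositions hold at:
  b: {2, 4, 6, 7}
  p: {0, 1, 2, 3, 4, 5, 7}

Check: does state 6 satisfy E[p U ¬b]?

No

Sat(¬b) = {0, 1, 3, 5}
E[p U ¬b]: least fixpoint, start Z0 = Sat(¬b) = {0, 1, 3, 5}, add states in Sat(p) with some successor in Z. Z1 = {0, 1, 2, 3, 5, 7}; Z2 = {0, 1, 2, 3, 4, 5, 7}; fixed.
Sat(E[p U ¬b]) = {0, 1, 2, 3, 4, 5, 7}
6 ∉ Sat(E[p U ¬b]) = {0, 1, 2, 3, 4, 5, 7}, so the formula does not hold at 6.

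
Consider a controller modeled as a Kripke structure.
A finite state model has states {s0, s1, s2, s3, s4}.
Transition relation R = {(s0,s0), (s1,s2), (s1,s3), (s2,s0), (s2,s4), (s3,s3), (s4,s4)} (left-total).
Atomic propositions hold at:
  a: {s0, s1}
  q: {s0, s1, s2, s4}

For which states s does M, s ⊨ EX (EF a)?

{s0, s1, s2}

EF a: least fixpoint, start Z0 = {s0, s1}, add states with some successor in Z. Z1 = {s0, s1, s2}; fixed.
Sat(EF a) = {s0, s1, s2}
Sat(EX (EF a)) = {s : some successor in {s0, s1, s2}} = {s0, s1, s2}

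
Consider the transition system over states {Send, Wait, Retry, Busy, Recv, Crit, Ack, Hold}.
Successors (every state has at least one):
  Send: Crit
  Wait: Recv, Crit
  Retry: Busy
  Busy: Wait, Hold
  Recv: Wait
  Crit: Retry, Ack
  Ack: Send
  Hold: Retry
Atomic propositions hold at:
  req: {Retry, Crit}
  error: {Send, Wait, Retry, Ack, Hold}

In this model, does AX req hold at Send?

Yes

Sat(AX req) = {s : every successor in {Retry, Crit}} = {Send, Hold}
Send ∈ Sat(AX req) = {Send, Hold}, so the formula holds at Send.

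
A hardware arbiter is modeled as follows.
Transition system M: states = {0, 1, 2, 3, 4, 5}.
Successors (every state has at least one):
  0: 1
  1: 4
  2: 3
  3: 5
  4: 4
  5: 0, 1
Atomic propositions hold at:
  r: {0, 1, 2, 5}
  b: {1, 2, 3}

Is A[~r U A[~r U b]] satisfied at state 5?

Sat(~r) = {3, 4}
A[~r U b]: least fixpoint, start Z0 = Sat(b) = {1, 2, 3}, add states in Sat(~r) with every successor in Z. Already a fixed point.
Sat(A[~r U b]) = {1, 2, 3}
A[~r U A[~r U b]]: least fixpoint, start Z0 = Sat(A[~r U b]) = {1, 2, 3}, add states in Sat(~r) with every successor in Z. Already a fixed point.
Sat(A[~r U A[~r U b]]) = {1, 2, 3}
5 ∉ Sat(A[~r U A[~r U b]]) = {1, 2, 3}, so the formula does not hold at 5.

No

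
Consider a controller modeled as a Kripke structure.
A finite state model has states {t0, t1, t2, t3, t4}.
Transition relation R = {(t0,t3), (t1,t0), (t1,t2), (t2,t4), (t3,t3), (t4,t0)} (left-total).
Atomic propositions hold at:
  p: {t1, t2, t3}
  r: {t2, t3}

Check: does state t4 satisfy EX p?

No

Sat(EX p) = {s : some successor in {t1, t2, t3}} = {t0, t1, t3}
t4 ∉ Sat(EX p) = {t0, t1, t3}, so the formula does not hold at t4.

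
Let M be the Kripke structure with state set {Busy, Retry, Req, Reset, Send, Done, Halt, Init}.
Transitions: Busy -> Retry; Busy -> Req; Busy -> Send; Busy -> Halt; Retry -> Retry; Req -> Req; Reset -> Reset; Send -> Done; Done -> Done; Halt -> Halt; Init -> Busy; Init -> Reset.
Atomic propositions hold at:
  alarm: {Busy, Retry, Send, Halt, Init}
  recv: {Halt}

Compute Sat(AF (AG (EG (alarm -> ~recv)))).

{Retry, Req, Reset, Send, Done}

Sat(~recv) = {Busy, Retry, Req, Reset, Send, Done, Init}
Sat(alarm -> ~recv) = {Busy, Retry, Req, Reset, Send, Done, Init}
EG (alarm -> ~recv): greatest fixpoint, start Z0 = {Busy, Retry, Req, Reset, Send, Done, Init}, keep only states in Sat with some successor in Z. Already a fixed point.
Sat(EG (alarm -> ~recv)) = {Busy, Retry, Req, Reset, Send, Done, Init}
AG (EG (alarm -> ~recv)): greatest fixpoint, start Z0 = {Busy, Retry, Req, Reset, Send, Done, Init}, keep only states in Sat with every successor in Z. Z1 = {Retry, Req, Reset, Send, Done, Init}; Z2 = {Retry, Req, Reset, Send, Done}; fixed.
Sat(AG (EG (alarm -> ~recv))) = {Retry, Req, Reset, Send, Done}
AF (AG (EG (alarm -> ~recv))): least fixpoint, start Z0 = {Retry, Req, Reset, Send, Done}, add states with every successor in Z. Already a fixed point.
Sat(AF (AG (EG (alarm -> ~recv)))) = {Retry, Req, Reset, Send, Done}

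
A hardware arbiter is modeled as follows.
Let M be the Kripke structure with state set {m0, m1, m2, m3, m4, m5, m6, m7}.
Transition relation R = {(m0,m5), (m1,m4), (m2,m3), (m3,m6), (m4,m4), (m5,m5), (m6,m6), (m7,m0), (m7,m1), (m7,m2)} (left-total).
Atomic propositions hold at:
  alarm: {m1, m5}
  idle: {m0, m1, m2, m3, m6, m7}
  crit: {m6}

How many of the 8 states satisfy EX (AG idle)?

4

AG idle: greatest fixpoint, start Z0 = {m0, m1, m2, m3, m6, m7}, keep only states in Sat with every successor in Z. Z1 = {m2, m3, m6, m7}; Z2 = {m2, m3, m6}; fixed.
Sat(AG idle) = {m2, m3, m6}
Sat(EX (AG idle)) = {s : some successor in {m2, m3, m6}} = {m2, m3, m6, m7}
|Sat(EX (AG idle))| = |{m2, m3, m6, m7}| = 4.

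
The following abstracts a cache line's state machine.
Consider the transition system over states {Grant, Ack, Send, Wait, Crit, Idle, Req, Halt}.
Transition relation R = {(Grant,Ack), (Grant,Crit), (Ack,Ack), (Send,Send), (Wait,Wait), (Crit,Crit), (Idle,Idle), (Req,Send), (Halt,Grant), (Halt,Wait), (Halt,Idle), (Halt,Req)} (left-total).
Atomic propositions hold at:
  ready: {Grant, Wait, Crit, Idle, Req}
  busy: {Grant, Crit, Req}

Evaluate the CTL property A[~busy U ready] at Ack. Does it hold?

No

Sat(~busy) = {Ack, Send, Wait, Idle, Halt}
A[~busy U ready]: least fixpoint, start Z0 = Sat(ready) = {Grant, Wait, Crit, Idle, Req}, add states in Sat(~busy) with every successor in Z. Z1 = {Grant, Wait, Crit, Idle, Req, Halt}; fixed.
Sat(A[~busy U ready]) = {Grant, Wait, Crit, Idle, Req, Halt}
Ack ∉ Sat(A[~busy U ready]) = {Grant, Wait, Crit, Idle, Req, Halt}, so the formula does not hold at Ack.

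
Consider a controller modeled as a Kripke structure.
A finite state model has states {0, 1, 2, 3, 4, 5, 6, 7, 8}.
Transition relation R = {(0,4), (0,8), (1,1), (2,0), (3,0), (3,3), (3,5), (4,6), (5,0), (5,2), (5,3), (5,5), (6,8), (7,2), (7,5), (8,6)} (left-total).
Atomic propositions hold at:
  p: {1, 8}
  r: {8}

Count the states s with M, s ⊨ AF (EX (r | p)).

Sat(r | p) = {1, 8}
Sat(EX (r | p)) = {s : some successor in {1, 8}} = {0, 1, 6}
AF (EX (r | p)): least fixpoint, start Z0 = {0, 1, 6}, add states with every successor in Z. Z1 = {0, 1, 2, 4, 6, 8}; fixed.
Sat(AF (EX (r | p))) = {0, 1, 2, 4, 6, 8}
|Sat(AF (EX (r | p)))| = |{0, 1, 2, 4, 6, 8}| = 6.

6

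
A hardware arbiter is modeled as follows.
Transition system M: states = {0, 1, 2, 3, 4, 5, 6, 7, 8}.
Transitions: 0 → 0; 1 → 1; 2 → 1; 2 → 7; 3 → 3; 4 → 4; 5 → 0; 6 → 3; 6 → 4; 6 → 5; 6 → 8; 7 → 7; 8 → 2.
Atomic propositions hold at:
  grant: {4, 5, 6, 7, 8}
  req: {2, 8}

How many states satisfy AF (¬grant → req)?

Sat(¬grant) = {0, 1, 2, 3}
Sat(¬grant → req) = {2, 4, 5, 6, 7, 8}
AF (¬grant → req): least fixpoint, start Z0 = {2, 4, 5, 6, 7, 8}, add states with every successor in Z. Already a fixed point.
Sat(AF (¬grant → req)) = {2, 4, 5, 6, 7, 8}
|Sat(AF (¬grant → req))| = |{2, 4, 5, 6, 7, 8}| = 6.

6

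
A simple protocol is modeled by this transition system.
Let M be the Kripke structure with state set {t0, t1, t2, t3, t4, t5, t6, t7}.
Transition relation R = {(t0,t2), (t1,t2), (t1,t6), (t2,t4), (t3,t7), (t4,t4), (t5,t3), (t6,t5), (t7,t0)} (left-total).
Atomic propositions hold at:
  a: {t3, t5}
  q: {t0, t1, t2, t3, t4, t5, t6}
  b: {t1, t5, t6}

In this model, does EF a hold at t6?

EF a: least fixpoint, start Z0 = {t3, t5}, add states with some successor in Z. Z1 = {t3, t5, t6}; Z2 = {t1, t3, t5, t6}; fixed.
Sat(EF a) = {t1, t3, t5, t6}
t6 ∈ Sat(EF a) = {t1, t3, t5, t6}, so the formula holds at t6.

Yes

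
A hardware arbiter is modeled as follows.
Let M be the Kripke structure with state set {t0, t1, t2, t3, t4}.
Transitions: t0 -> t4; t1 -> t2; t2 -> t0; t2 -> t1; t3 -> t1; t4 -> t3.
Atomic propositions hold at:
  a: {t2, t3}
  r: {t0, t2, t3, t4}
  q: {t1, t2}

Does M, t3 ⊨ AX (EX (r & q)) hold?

Sat(r & q) = {t2}
Sat(EX (r & q)) = {s : some successor in {t2}} = {t1}
Sat(AX (EX (r & q))) = {s : every successor in {t1}} = {t3}
t3 ∈ Sat(AX (EX (r & q))) = {t3}, so the formula holds at t3.

Yes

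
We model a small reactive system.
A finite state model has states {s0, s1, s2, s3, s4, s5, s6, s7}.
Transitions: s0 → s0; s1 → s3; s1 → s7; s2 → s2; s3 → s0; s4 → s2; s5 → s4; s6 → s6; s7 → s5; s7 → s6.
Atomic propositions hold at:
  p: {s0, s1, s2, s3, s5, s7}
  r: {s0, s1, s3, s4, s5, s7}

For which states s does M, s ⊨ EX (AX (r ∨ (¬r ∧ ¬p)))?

{s0, s1, s3, s6, s7}

Sat(¬r) = {s2, s6}
Sat(¬p) = {s4, s6}
Sat(¬r ∧ ¬p) = {s6}
Sat(r ∨ (¬r ∧ ¬p)) = {s0, s1, s3, s4, s5, s6, s7}
Sat(AX (r ∨ (¬r ∧ ¬p))) = {s : every successor in {s0, s1, s3, s4, s5, s6, s7}} = {s0, s1, s3, s5, s6, s7}
Sat(EX (AX (r ∨ (¬r ∧ ¬p)))) = {s : some successor in {s0, s1, s3, s5, s6, s7}} = {s0, s1, s3, s6, s7}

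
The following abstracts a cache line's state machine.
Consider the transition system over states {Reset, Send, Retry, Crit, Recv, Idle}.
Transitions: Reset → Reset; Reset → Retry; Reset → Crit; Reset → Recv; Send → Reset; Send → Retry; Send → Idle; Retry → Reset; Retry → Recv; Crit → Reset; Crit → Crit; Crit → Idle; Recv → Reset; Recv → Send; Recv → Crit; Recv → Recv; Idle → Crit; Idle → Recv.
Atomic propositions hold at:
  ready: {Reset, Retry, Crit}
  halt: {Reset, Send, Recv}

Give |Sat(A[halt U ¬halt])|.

3

Sat(¬halt) = {Retry, Crit, Idle}
A[halt U ¬halt]: least fixpoint, start Z0 = Sat(¬halt) = {Retry, Crit, Idle}, add states in Sat(halt) with every successor in Z. Already a fixed point.
Sat(A[halt U ¬halt]) = {Retry, Crit, Idle}
|Sat(A[halt U ¬halt])| = |{Retry, Crit, Idle}| = 3.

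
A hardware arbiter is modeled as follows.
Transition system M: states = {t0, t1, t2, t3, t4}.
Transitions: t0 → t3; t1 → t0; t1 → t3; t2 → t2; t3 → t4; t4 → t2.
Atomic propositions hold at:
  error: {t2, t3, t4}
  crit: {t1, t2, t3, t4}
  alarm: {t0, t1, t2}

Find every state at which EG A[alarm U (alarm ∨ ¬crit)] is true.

{t2}

Sat(¬crit) = {t0}
Sat(alarm ∨ ¬crit) = {t0, t1, t2}
A[alarm U (alarm ∨ ¬crit)]: least fixpoint, start Z0 = Sat((alarm ∨ ¬crit)) = {t0, t1, t2}, add states in Sat(alarm) with every successor in Z. Already a fixed point.
Sat(A[alarm U (alarm ∨ ¬crit)]) = {t0, t1, t2}
EG A[alarm U (alarm ∨ ¬crit)]: greatest fixpoint, start Z0 = {t0, t1, t2}, keep only states in Sat with some successor in Z. Z1 = {t1, t2}; Z2 = {t2}; fixed.
Sat(EG A[alarm U (alarm ∨ ¬crit)]) = {t2}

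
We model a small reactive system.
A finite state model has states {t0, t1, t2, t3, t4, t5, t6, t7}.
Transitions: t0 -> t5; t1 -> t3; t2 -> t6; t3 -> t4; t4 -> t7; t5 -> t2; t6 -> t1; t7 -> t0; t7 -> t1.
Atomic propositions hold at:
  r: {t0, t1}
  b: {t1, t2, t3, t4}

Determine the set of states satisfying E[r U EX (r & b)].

Sat(r & b) = {t1}
Sat(EX (r & b)) = {s : some successor in {t1}} = {t6, t7}
E[r U EX (r & b)]: least fixpoint, start Z0 = Sat(EX (r & b)) = {t6, t7}, add states in Sat(r) with some successor in Z. Already a fixed point.
Sat(E[r U EX (r & b)]) = {t6, t7}

{t6, t7}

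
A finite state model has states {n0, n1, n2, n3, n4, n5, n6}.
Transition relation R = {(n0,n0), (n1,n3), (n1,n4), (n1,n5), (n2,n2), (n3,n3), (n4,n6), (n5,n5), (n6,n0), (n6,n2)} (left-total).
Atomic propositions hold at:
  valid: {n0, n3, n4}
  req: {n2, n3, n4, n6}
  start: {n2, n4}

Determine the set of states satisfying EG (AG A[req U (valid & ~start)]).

{n0, n3}

Sat(~start) = {n0, n1, n3, n5, n6}
Sat(valid & ~start) = {n0, n3}
A[req U (valid & ~start)]: least fixpoint, start Z0 = Sat((valid & ~start)) = {n0, n3}, add states in Sat(req) with every successor in Z. Already a fixed point.
Sat(A[req U (valid & ~start)]) = {n0, n3}
AG A[req U (valid & ~start)]: greatest fixpoint, start Z0 = {n0, n3}, keep only states in Sat with every successor in Z. Already a fixed point.
Sat(AG A[req U (valid & ~start)]) = {n0, n3}
EG (AG A[req U (valid & ~start)]): greatest fixpoint, start Z0 = {n0, n3}, keep only states in Sat with some successor in Z. Already a fixed point.
Sat(EG (AG A[req U (valid & ~start)])) = {n0, n3}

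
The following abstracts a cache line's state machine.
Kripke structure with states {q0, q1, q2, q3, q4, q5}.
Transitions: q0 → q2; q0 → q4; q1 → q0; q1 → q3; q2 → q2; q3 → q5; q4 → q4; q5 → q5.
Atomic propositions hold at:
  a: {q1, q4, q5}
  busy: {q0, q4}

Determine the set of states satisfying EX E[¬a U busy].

{q0, q1, q4}

Sat(¬a) = {q0, q2, q3}
E[¬a U busy]: least fixpoint, start Z0 = Sat(busy) = {q0, q4}, add states in Sat(¬a) with some successor in Z. Already a fixed point.
Sat(E[¬a U busy]) = {q0, q4}
Sat(EX E[¬a U busy]) = {s : some successor in {q0, q4}} = {q0, q1, q4}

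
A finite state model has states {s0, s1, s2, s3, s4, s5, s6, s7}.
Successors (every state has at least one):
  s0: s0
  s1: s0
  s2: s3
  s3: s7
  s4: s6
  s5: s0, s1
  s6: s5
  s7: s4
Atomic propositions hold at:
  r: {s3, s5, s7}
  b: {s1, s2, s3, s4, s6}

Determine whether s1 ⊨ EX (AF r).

No

AF r: least fixpoint, start Z0 = {s3, s5, s7}, add states with every successor in Z. Z1 = {s2, s3, s5, s6, s7}; Z2 = {s2, s3, s4, s5, s6, s7}; fixed.
Sat(AF r) = {s2, s3, s4, s5, s6, s7}
Sat(EX (AF r)) = {s : some successor in {s2, s3, s4, s5, s6, s7}} = {s2, s3, s4, s6, s7}
s1 ∉ Sat(EX (AF r)) = {s2, s3, s4, s6, s7}, so the formula does not hold at s1.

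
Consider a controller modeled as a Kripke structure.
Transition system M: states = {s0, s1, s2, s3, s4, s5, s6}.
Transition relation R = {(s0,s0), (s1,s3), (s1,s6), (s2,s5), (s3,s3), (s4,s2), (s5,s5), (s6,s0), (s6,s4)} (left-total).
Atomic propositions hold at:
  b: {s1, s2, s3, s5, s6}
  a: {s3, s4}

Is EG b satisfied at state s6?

No

EG b: greatest fixpoint, start Z0 = {s1, s2, s3, s5, s6}, keep only states in Sat with some successor in Z. Z1 = {s1, s2, s3, s5}; fixed.
Sat(EG b) = {s1, s2, s3, s5}
s6 ∉ Sat(EG b) = {s1, s2, s3, s5}, so the formula does not hold at s6.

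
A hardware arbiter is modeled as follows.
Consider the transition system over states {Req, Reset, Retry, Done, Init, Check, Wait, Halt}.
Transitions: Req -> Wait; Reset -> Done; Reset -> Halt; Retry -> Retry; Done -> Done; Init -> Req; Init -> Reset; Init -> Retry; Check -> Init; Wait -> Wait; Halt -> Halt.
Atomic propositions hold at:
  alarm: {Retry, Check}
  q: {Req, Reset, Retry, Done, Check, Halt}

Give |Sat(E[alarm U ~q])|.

3

Sat(~q) = {Init, Wait}
E[alarm U ~q]: least fixpoint, start Z0 = Sat(~q) = {Init, Wait}, add states in Sat(alarm) with some successor in Z. Z1 = {Init, Check, Wait}; fixed.
Sat(E[alarm U ~q]) = {Init, Check, Wait}
|Sat(E[alarm U ~q])| = |{Init, Check, Wait}| = 3.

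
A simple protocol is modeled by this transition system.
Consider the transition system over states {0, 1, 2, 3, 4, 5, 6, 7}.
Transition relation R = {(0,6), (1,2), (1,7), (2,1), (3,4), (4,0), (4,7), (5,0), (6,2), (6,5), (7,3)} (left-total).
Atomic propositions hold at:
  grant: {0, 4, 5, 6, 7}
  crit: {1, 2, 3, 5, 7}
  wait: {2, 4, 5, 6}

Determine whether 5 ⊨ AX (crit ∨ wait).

No

Sat(crit ∨ wait) = {1, 2, 3, 4, 5, 6, 7}
Sat(AX (crit ∨ wait)) = {s : every successor in {1, 2, 3, 4, 5, 6, 7}} = {0, 1, 2, 3, 6, 7}
5 ∉ Sat(AX (crit ∨ wait)) = {0, 1, 2, 3, 6, 7}, so the formula does not hold at 5.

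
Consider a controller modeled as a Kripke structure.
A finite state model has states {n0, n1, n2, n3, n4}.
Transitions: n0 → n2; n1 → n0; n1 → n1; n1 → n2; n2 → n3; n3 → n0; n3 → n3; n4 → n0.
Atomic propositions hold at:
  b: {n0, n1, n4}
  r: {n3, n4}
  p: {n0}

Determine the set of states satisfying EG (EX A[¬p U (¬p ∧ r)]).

{n0, n1, n2, n3}

Sat(¬p) = {n1, n2, n3, n4}
Sat(¬p ∧ r) = {n3, n4}
A[¬p U (¬p ∧ r)]: least fixpoint, start Z0 = Sat((¬p ∧ r)) = {n3, n4}, add states in Sat(¬p) with every successor in Z. Z1 = {n2, n3, n4}; fixed.
Sat(A[¬p U (¬p ∧ r)]) = {n2, n3, n4}
Sat(EX A[¬p U (¬p ∧ r)]) = {s : some successor in {n2, n3, n4}} = {n0, n1, n2, n3}
EG (EX A[¬p U (¬p ∧ r)]): greatest fixpoint, start Z0 = {n0, n1, n2, n3}, keep only states in Sat with some successor in Z. Already a fixed point.
Sat(EG (EX A[¬p U (¬p ∧ r)])) = {n0, n1, n2, n3}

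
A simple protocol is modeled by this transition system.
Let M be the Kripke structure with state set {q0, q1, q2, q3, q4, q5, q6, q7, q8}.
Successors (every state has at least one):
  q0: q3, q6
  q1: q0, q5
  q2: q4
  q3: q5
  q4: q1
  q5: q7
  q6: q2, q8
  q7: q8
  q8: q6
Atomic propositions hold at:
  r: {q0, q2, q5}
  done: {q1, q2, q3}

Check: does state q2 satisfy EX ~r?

Sat(~r) = {q1, q3, q4, q6, q7, q8}
Sat(EX ~r) = {s : some successor in {q1, q3, q4, q6, q7, q8}} = {q0, q2, q4, q5, q6, q7, q8}
q2 ∈ Sat(EX ~r) = {q0, q2, q4, q5, q6, q7, q8}, so the formula holds at q2.

Yes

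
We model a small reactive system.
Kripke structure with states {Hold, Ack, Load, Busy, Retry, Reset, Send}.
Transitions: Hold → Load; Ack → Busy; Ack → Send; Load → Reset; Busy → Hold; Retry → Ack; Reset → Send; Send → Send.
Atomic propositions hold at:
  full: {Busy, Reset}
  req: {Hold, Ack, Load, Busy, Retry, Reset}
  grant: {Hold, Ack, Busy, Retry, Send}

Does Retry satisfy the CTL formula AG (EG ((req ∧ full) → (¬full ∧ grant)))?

Sat(req ∧ full) = {Busy, Reset}
Sat(¬full) = {Hold, Ack, Load, Retry, Send}
Sat(¬full ∧ grant) = {Hold, Ack, Retry, Send}
Sat((req ∧ full) → (¬full ∧ grant)) = {Hold, Ack, Load, Retry, Send}
EG ((req ∧ full) → (¬full ∧ grant)): greatest fixpoint, start Z0 = {Hold, Ack, Load, Retry, Send}, keep only states in Sat with some successor in Z. Z1 = {Hold, Ack, Retry, Send}; Z2 = {Ack, Retry, Send}; fixed.
Sat(EG ((req ∧ full) → (¬full ∧ grant))) = {Ack, Retry, Send}
AG (EG ((req ∧ full) → (¬full ∧ grant))): greatest fixpoint, start Z0 = {Ack, Retry, Send}, keep only states in Sat with every successor in Z. Z1 = {Retry, Send}; Z2 = {Send}; fixed.
Sat(AG (EG ((req ∧ full) → (¬full ∧ grant)))) = {Send}
Retry ∉ Sat(AG (EG ((req ∧ full) → (¬full ∧ grant)))) = {Send}, so the formula does not hold at Retry.

No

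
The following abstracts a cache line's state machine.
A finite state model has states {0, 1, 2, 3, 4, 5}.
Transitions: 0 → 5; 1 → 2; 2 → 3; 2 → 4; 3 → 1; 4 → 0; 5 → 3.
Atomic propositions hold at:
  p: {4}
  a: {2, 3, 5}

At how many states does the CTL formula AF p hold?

1

AF p: least fixpoint, start Z0 = {4}, add states with every successor in Z. Already a fixed point.
Sat(AF p) = {4}
|Sat(AF p)| = |{4}| = 1.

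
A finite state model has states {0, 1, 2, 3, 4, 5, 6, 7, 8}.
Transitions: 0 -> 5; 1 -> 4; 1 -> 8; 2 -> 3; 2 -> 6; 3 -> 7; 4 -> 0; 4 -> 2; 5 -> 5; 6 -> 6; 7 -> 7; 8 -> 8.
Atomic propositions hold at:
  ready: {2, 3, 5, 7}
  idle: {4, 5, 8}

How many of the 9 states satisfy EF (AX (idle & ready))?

4

Sat(idle & ready) = {5}
Sat(AX (idle & ready)) = {s : every successor in {5}} = {0, 5}
EF (AX (idle & ready)): least fixpoint, start Z0 = {0, 5}, add states with some successor in Z. Z1 = {0, 4, 5}; Z2 = {0, 1, 4, 5}; fixed.
Sat(EF (AX (idle & ready))) = {0, 1, 4, 5}
|Sat(EF (AX (idle & ready)))| = |{0, 1, 4, 5}| = 4.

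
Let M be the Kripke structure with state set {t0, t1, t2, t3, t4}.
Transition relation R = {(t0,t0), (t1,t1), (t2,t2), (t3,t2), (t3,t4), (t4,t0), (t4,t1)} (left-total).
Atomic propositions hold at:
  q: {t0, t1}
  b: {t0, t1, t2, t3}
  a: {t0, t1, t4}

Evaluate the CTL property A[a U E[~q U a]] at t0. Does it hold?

Yes

Sat(~q) = {t2, t3, t4}
E[~q U a]: least fixpoint, start Z0 = Sat(a) = {t0, t1, t4}, add states in Sat(~q) with some successor in Z. Z1 = {t0, t1, t3, t4}; fixed.
Sat(E[~q U a]) = {t0, t1, t3, t4}
A[a U E[~q U a]]: least fixpoint, start Z0 = Sat(E[~q U a]) = {t0, t1, t3, t4}, add states in Sat(a) with every successor in Z. Already a fixed point.
Sat(A[a U E[~q U a]]) = {t0, t1, t3, t4}
t0 ∈ Sat(A[a U E[~q U a]]) = {t0, t1, t3, t4}, so the formula holds at t0.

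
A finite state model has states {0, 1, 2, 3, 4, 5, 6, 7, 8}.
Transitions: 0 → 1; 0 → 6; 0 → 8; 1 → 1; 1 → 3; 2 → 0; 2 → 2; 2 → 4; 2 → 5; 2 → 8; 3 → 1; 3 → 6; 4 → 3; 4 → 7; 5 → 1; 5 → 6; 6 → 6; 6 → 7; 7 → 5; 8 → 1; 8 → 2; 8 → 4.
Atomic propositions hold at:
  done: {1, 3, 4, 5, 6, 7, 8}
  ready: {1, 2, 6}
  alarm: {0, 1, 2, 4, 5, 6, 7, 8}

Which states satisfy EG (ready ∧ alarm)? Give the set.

{1, 2, 6}

Sat(ready ∧ alarm) = {1, 2, 6}
EG (ready ∧ alarm): greatest fixpoint, start Z0 = {1, 2, 6}, keep only states in Sat with some successor in Z. Already a fixed point.
Sat(EG (ready ∧ alarm)) = {1, 2, 6}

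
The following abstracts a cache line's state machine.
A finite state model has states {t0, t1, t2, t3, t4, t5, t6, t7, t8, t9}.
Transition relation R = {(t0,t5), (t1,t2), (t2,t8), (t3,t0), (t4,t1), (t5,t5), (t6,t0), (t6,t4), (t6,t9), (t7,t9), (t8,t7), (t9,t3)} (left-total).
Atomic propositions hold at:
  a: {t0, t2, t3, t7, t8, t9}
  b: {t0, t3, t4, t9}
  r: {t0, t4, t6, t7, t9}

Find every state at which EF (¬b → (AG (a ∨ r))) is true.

{t0, t1, t2, t3, t4, t6, t7, t8, t9}

Sat(¬b) = {t1, t2, t5, t6, t7, t8}
Sat(a ∨ r) = {t0, t2, t3, t4, t6, t7, t8, t9}
AG (a ∨ r): greatest fixpoint, start Z0 = {t0, t2, t3, t4, t6, t7, t8, t9}, keep only states in Sat with every successor in Z. Z1 = {t2, t3, t6, t7, t8, t9}; Z2 = {t2, t7, t8, t9}; Z3 = {t2, t7, t8}; Z4 = {t2, t8}; Z5 = {t2}; Z6 = ∅; fixed.
Sat(AG (a ∨ r)) = ∅
Sat(¬b → (AG (a ∨ r))) = {t0, t3, t4, t9}
EF (¬b → (AG (a ∨ r))): least fixpoint, start Z0 = {t0, t3, t4, t9}, add states with some successor in Z. Z1 = {t0, t3, t4, t6, t7, t9}; Z2 = {t0, t3, t4, t6, t7, t8, t9}; Z3 = {t0, t2, t3, t4, t6, t7, t8, t9}; Z4 = {t0, t1, t2, t3, t4, t6, t7, t8, t9}; fixed.
Sat(EF (¬b → (AG (a ∨ r)))) = {t0, t1, t2, t3, t4, t6, t7, t8, t9}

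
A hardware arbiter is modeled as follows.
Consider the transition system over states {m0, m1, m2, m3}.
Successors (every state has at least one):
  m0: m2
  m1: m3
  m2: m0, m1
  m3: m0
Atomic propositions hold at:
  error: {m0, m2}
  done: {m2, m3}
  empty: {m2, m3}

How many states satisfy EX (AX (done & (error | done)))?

Sat(error | done) = {m0, m2, m3}
Sat(done & (error | done)) = {m2, m3}
Sat(AX (done & (error | done))) = {s : every successor in {m2, m3}} = {m0, m1}
Sat(EX (AX (done & (error | done)))) = {s : some successor in {m0, m1}} = {m2, m3}
|Sat(EX (AX (done & (error | done))))| = |{m2, m3}| = 2.

2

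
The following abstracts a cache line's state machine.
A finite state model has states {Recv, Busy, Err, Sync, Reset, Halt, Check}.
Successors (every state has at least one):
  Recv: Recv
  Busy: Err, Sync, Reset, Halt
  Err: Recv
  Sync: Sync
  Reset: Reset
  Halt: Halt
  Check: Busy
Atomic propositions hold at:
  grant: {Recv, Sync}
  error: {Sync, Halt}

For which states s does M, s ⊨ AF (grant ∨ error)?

Sat(grant ∨ error) = {Recv, Sync, Halt}
AF (grant ∨ error): least fixpoint, start Z0 = {Recv, Sync, Halt}, add states with every successor in Z. Z1 = {Recv, Err, Sync, Halt}; fixed.
Sat(AF (grant ∨ error)) = {Recv, Err, Sync, Halt}

{Recv, Err, Sync, Halt}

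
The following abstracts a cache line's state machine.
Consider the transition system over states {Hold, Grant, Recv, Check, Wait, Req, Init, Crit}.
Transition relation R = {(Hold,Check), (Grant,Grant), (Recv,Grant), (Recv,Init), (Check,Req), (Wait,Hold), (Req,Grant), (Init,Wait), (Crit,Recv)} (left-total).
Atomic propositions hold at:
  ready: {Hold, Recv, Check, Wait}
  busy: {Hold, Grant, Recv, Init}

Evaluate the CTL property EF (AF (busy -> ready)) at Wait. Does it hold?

Sat(busy -> ready) = {Hold, Recv, Check, Wait, Req, Crit}
AF (busy -> ready): least fixpoint, start Z0 = {Hold, Recv, Check, Wait, Req, Crit}, add states with every successor in Z. Z1 = {Hold, Recv, Check, Wait, Req, Init, Crit}; fixed.
Sat(AF (busy -> ready)) = {Hold, Recv, Check, Wait, Req, Init, Crit}
EF (AF (busy -> ready)): least fixpoint, start Z0 = {Hold, Recv, Check, Wait, Req, Init, Crit}, add states with some successor in Z. Already a fixed point.
Sat(EF (AF (busy -> ready))) = {Hold, Recv, Check, Wait, Req, Init, Crit}
Wait ∈ Sat(EF (AF (busy -> ready))) = {Hold, Recv, Check, Wait, Req, Init, Crit}, so the formula holds at Wait.

Yes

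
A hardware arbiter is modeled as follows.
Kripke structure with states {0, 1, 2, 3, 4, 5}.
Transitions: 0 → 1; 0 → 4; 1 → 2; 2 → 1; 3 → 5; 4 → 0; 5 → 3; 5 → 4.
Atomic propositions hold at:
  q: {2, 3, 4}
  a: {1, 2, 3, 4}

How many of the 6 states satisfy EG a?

EG a: greatest fixpoint, start Z0 = {1, 2, 3, 4}, keep only states in Sat with some successor in Z. Z1 = {1, 2}; fixed.
Sat(EG a) = {1, 2}
|Sat(EG a)| = |{1, 2}| = 2.

2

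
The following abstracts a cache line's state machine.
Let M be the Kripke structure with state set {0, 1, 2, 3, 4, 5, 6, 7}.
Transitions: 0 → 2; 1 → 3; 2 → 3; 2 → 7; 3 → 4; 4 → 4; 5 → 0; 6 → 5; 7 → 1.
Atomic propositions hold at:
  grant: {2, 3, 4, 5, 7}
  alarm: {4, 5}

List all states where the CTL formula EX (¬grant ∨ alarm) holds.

Sat(¬grant) = {0, 1, 6}
Sat(¬grant ∨ alarm) = {0, 1, 4, 5, 6}
Sat(EX (¬grant ∨ alarm)) = {s : some successor in {0, 1, 4, 5, 6}} = {3, 4, 5, 6, 7}

{3, 4, 5, 6, 7}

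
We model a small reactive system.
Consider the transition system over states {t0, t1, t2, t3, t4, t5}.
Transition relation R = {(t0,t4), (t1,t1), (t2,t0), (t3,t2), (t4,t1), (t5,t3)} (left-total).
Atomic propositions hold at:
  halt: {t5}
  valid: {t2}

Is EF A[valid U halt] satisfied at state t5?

Yes

A[valid U halt]: least fixpoint, start Z0 = Sat(halt) = {t5}, add states in Sat(valid) with every successor in Z. Already a fixed point.
Sat(A[valid U halt]) = {t5}
EF A[valid U halt]: least fixpoint, start Z0 = {t5}, add states with some successor in Z. Already a fixed point.
Sat(EF A[valid U halt]) = {t5}
t5 ∈ Sat(EF A[valid U halt]) = {t5}, so the formula holds at t5.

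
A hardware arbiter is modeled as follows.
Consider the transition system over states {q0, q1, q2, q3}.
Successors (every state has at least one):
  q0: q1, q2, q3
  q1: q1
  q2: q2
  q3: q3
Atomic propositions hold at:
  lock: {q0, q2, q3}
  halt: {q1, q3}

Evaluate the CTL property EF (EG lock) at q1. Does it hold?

No

EG lock: greatest fixpoint, start Z0 = {q0, q2, q3}, keep only states in Sat with some successor in Z. Already a fixed point.
Sat(EG lock) = {q0, q2, q3}
EF (EG lock): least fixpoint, start Z0 = {q0, q2, q3}, add states with some successor in Z. Already a fixed point.
Sat(EF (EG lock)) = {q0, q2, q3}
q1 ∉ Sat(EF (EG lock)) = {q0, q2, q3}, so the formula does not hold at q1.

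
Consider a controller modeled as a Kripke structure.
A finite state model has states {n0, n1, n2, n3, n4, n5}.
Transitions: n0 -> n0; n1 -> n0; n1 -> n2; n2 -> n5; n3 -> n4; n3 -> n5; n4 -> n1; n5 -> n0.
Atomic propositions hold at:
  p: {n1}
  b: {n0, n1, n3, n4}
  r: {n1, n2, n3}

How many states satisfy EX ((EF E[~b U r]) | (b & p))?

3

Sat(~b) = {n2, n5}
E[~b U r]: least fixpoint, start Z0 = Sat(r) = {n1, n2, n3}, add states in Sat(~b) with some successor in Z. Already a fixed point.
Sat(E[~b U r]) = {n1, n2, n3}
EF E[~b U r]: least fixpoint, start Z0 = {n1, n2, n3}, add states with some successor in Z. Z1 = {n1, n2, n3, n4}; fixed.
Sat(EF E[~b U r]) = {n1, n2, n3, n4}
Sat(b & p) = {n1}
Sat((EF E[~b U r]) | (b & p)) = {n1, n2, n3, n4}
Sat(EX ((EF E[~b U r]) | (b & p))) = {s : some successor in {n1, n2, n3, n4}} = {n1, n3, n4}
|Sat(EX ((EF E[~b U r]) | (b & p)))| = |{n1, n3, n4}| = 3.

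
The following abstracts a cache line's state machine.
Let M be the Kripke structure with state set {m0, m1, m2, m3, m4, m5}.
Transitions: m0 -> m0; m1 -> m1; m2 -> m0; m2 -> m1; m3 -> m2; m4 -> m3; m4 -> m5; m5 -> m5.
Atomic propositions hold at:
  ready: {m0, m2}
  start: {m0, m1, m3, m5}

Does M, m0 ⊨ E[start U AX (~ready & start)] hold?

Sat(~ready) = {m1, m3, m4, m5}
Sat(~ready & start) = {m1, m3, m5}
Sat(AX (~ready & start)) = {s : every successor in {m1, m3, m5}} = {m1, m4, m5}
E[start U AX (~ready & start)]: least fixpoint, start Z0 = Sat(AX (~ready & start)) = {m1, m4, m5}, add states in Sat(start) with some successor in Z. Already a fixed point.
Sat(E[start U AX (~ready & start)]) = {m1, m4, m5}
m0 ∉ Sat(E[start U AX (~ready & start)]) = {m1, m4, m5}, so the formula does not hold at m0.

No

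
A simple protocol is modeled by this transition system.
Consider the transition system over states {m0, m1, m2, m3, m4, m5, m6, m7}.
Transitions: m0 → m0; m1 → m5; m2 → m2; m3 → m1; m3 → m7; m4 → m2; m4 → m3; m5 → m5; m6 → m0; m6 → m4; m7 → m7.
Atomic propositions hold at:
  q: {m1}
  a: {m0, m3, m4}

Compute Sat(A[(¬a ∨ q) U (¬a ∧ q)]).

Sat(¬a) = {m1, m2, m5, m6, m7}
Sat(¬a ∨ q) = {m1, m2, m5, m6, m7}
Sat(¬a ∧ q) = {m1}
A[(¬a ∨ q) U (¬a ∧ q)]: least fixpoint, start Z0 = Sat((¬a ∧ q)) = {m1}, add states in Sat(¬a ∨ q) with every successor in Z. Already a fixed point.
Sat(A[(¬a ∨ q) U (¬a ∧ q)]) = {m1}

{m1}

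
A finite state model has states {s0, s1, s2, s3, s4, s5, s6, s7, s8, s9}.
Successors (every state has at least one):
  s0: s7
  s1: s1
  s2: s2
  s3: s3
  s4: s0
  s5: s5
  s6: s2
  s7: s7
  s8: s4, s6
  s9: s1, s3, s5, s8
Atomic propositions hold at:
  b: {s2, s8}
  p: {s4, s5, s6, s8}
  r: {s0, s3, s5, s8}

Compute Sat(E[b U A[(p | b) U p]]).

{s4, s5, s6, s8}

Sat(p | b) = {s2, s4, s5, s6, s8}
A[(p | b) U p]: least fixpoint, start Z0 = Sat(p) = {s4, s5, s6, s8}, add states in Sat(p | b) with every successor in Z. Already a fixed point.
Sat(A[(p | b) U p]) = {s4, s5, s6, s8}
E[b U A[(p | b) U p]]: least fixpoint, start Z0 = Sat(A[(p | b) U p]) = {s4, s5, s6, s8}, add states in Sat(b) with some successor in Z. Already a fixed point.
Sat(E[b U A[(p | b) U p]]) = {s4, s5, s6, s8}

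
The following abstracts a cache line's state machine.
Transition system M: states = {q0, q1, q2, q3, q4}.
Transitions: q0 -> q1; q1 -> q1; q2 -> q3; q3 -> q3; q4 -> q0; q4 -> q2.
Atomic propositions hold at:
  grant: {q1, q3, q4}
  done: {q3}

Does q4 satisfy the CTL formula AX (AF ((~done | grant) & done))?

Sat(~done) = {q0, q1, q2, q4}
Sat(~done | grant) = {q0, q1, q2, q3, q4}
Sat((~done | grant) & done) = {q3}
AF ((~done | grant) & done): least fixpoint, start Z0 = {q3}, add states with every successor in Z. Z1 = {q2, q3}; fixed.
Sat(AF ((~done | grant) & done)) = {q2, q3}
Sat(AX (AF ((~done | grant) & done))) = {s : every successor in {q2, q3}} = {q2, q3}
q4 ∉ Sat(AX (AF ((~done | grant) & done))) = {q2, q3}, so the formula does not hold at q4.

No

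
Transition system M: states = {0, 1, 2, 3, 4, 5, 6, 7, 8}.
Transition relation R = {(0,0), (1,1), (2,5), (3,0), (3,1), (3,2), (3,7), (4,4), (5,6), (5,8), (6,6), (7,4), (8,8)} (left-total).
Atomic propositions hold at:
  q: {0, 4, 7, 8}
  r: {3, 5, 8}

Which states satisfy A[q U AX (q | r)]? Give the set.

Sat(q | r) = {0, 3, 4, 5, 7, 8}
Sat(AX (q | r)) = {s : every successor in {0, 3, 4, 5, 7, 8}} = {0, 2, 4, 7, 8}
A[q U AX (q | r)]: least fixpoint, start Z0 = Sat(AX (q | r)) = {0, 2, 4, 7, 8}, add states in Sat(q) with every successor in Z. Already a fixed point.
Sat(A[q U AX (q | r)]) = {0, 2, 4, 7, 8}

{0, 2, 4, 7, 8}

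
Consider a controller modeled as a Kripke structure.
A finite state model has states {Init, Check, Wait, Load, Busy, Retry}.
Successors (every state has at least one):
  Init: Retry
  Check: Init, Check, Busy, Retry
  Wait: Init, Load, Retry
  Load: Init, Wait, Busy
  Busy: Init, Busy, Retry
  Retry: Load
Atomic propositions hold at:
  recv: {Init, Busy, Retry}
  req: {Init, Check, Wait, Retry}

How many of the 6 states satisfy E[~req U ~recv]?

Sat(~req) = {Load, Busy}
Sat(~recv) = {Check, Wait, Load}
E[~req U ~recv]: least fixpoint, start Z0 = Sat(~recv) = {Check, Wait, Load}, add states in Sat(~req) with some successor in Z. Already a fixed point.
Sat(E[~req U ~recv]) = {Check, Wait, Load}
|Sat(E[~req U ~recv])| = |{Check, Wait, Load}| = 3.

3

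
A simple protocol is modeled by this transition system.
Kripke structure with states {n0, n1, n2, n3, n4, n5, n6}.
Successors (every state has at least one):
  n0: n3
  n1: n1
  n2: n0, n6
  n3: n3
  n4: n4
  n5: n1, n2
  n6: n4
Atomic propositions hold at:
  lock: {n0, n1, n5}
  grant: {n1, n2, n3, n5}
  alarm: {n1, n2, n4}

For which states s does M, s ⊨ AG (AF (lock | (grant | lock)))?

Sat(grant | lock) = {n0, n1, n2, n3, n5}
Sat(lock | (grant | lock)) = {n0, n1, n2, n3, n5}
AF (lock | (grant | lock)): least fixpoint, start Z0 = {n0, n1, n2, n3, n5}, add states with every successor in Z. Already a fixed point.
Sat(AF (lock | (grant | lock))) = {n0, n1, n2, n3, n5}
AG (AF (lock | (grant | lock))): greatest fixpoint, start Z0 = {n0, n1, n2, n3, n5}, keep only states in Sat with every successor in Z. Z1 = {n0, n1, n3, n5}; Z2 = {n0, n1, n3}; fixed.
Sat(AG (AF (lock | (grant | lock)))) = {n0, n1, n3}

{n0, n1, n3}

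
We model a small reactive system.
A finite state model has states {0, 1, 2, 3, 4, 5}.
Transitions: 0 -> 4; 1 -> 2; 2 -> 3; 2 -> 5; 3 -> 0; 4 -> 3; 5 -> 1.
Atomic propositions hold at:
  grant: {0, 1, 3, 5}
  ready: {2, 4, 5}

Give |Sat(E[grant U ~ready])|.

Sat(~ready) = {0, 1, 3}
E[grant U ~ready]: least fixpoint, start Z0 = Sat(~ready) = {0, 1, 3}, add states in Sat(grant) with some successor in Z. Z1 = {0, 1, 3, 5}; fixed.
Sat(E[grant U ~ready]) = {0, 1, 3, 5}
|Sat(E[grant U ~ready])| = |{0, 1, 3, 5}| = 4.

4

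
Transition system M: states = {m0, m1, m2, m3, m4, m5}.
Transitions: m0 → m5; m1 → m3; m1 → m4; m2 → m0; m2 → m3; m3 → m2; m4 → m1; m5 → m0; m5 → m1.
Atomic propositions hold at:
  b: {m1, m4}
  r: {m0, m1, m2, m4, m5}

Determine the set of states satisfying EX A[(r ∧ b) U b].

{m1, m4, m5}

Sat(r ∧ b) = {m1, m4}
A[(r ∧ b) U b]: least fixpoint, start Z0 = Sat(b) = {m1, m4}, add states in Sat(r ∧ b) with every successor in Z. Already a fixed point.
Sat(A[(r ∧ b) U b]) = {m1, m4}
Sat(EX A[(r ∧ b) U b]) = {s : some successor in {m1, m4}} = {m1, m4, m5}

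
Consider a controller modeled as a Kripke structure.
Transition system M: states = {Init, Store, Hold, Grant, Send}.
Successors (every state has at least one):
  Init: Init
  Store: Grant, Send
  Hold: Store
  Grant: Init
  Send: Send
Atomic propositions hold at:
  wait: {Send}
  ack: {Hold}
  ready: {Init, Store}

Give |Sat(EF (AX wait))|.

Sat(AX wait) = {s : every successor in {Send}} = {Send}
EF (AX wait): least fixpoint, start Z0 = {Send}, add states with some successor in Z. Z1 = {Store, Send}; Z2 = {Store, Hold, Send}; fixed.
Sat(EF (AX wait)) = {Store, Hold, Send}
|Sat(EF (AX wait))| = |{Store, Hold, Send}| = 3.

3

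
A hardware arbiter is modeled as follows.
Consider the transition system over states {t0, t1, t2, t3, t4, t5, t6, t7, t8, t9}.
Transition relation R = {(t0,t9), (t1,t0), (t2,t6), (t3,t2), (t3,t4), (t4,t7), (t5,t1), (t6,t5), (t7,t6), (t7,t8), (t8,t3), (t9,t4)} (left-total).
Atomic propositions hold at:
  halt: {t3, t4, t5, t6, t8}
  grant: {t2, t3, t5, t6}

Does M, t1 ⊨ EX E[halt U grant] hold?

E[halt U grant]: least fixpoint, start Z0 = Sat(grant) = {t2, t3, t5, t6}, add states in Sat(halt) with some successor in Z. Z1 = {t2, t3, t5, t6, t8}; fixed.
Sat(E[halt U grant]) = {t2, t3, t5, t6, t8}
Sat(EX E[halt U grant]) = {s : some successor in {t2, t3, t5, t6, t8}} = {t2, t3, t6, t7, t8}
t1 ∉ Sat(EX E[halt U grant]) = {t2, t3, t6, t7, t8}, so the formula does not hold at t1.

No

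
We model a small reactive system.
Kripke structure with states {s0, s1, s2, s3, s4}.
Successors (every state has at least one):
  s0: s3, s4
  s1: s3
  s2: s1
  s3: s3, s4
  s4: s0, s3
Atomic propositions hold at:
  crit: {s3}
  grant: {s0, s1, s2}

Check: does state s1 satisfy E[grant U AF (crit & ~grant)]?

Yes

Sat(~grant) = {s3, s4}
Sat(crit & ~grant) = {s3}
AF (crit & ~grant): least fixpoint, start Z0 = {s3}, add states with every successor in Z. Z1 = {s1, s3}; Z2 = {s1, s2, s3}; fixed.
Sat(AF (crit & ~grant)) = {s1, s2, s3}
E[grant U AF (crit & ~grant)]: least fixpoint, start Z0 = Sat(AF (crit & ~grant)) = {s1, s2, s3}, add states in Sat(grant) with some successor in Z. Z1 = {s0, s1, s2, s3}; fixed.
Sat(E[grant U AF (crit & ~grant)]) = {s0, s1, s2, s3}
s1 ∈ Sat(E[grant U AF (crit & ~grant)]) = {s0, s1, s2, s3}, so the formula holds at s1.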